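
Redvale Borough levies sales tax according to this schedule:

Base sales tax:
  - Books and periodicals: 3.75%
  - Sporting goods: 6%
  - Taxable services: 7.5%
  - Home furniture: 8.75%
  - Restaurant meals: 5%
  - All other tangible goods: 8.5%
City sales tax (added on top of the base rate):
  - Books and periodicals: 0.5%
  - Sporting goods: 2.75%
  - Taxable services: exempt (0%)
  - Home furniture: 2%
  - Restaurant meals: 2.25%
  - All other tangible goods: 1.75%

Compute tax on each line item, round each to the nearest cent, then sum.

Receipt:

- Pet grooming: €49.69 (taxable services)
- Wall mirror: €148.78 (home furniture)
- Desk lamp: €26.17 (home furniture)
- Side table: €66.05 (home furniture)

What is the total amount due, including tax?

€320.32

Pet grooming €49.69: taxable services → 7.5% + 0% city = 7.5% → €3.73
Wall mirror €148.78: home furniture → 8.75% + 2% city = 10.75% → €15.99
Desk lamp €26.17: home furniture → 8.75% + 2% city = 10.75% → €2.81
Side table €66.05: home furniture → 8.75% + 2% city = 10.75% → €7.10
Subtotal = €290.69; tax = €29.63; total due = €320.32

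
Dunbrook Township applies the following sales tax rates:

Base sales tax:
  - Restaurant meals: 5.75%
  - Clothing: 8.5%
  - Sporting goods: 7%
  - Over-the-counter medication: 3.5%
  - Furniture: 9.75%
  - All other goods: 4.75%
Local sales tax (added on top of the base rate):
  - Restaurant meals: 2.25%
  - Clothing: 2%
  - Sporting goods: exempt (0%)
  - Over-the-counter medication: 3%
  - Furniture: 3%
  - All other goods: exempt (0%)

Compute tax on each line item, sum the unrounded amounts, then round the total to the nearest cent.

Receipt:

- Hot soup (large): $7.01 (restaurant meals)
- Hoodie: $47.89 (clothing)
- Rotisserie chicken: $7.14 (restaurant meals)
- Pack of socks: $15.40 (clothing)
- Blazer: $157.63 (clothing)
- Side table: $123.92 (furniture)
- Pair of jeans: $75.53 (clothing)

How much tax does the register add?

Hot soup (large) $7.01: restaurant meals → 5.75% + 2.25% local = 8% → $0.5608
Hoodie $47.89: clothing → 8.5% + 2% local = 10.5% → $5.02845
Rotisserie chicken $7.14: restaurant meals → 5.75% + 2.25% local = 8% → $0.5712
Pack of socks $15.40: clothing → 8.5% + 2% local = 10.5% → $1.617
Blazer $157.63: clothing → 8.5% + 2% local = 10.5% → $16.55115
Side table $123.92: furniture → 9.75% + 3% local = 12.75% → $15.7998
Pair of jeans $75.53: clothing → 8.5% + 2% local = 10.5% → $7.93065
Unrounded tax sum = $48.05905 → $48.06

$48.06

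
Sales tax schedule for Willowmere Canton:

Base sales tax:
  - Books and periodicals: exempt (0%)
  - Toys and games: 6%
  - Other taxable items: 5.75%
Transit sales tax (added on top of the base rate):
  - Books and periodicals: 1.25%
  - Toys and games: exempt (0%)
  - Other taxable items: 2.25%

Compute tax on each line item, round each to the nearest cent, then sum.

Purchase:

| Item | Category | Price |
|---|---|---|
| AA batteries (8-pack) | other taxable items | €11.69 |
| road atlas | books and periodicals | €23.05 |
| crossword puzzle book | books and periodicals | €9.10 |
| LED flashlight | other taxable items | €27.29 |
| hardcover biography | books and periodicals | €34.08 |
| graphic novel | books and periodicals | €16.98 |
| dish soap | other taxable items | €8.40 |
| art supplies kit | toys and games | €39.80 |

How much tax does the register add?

AA batteries (8-pack) €11.69: other taxable items → 5.75% + 2.25% transit = 8% → €0.94
Road atlas €23.05: books and periodicals → 0% + 1.25% transit = 1.25% → €0.29
Crossword puzzle book €9.10: books and periodicals → 0% + 1.25% transit = 1.25% → €0.11
LED flashlight €27.29: other taxable items → 5.75% + 2.25% transit = 8% → €2.18
Hardcover biography €34.08: books and periodicals → 0% + 1.25% transit = 1.25% → €0.43
Graphic novel €16.98: books and periodicals → 0% + 1.25% transit = 1.25% → €0.21
Dish soap €8.40: other taxable items → 5.75% + 2.25% transit = 8% → €0.67
Art supplies kit €39.80: toys and games → 6% + 0% transit = 6% → €2.39
Total tax = €0.94 + €0.29 + €0.11 + €2.18 + €0.43 + €0.21 + €0.67 + €2.39 = €7.22

€7.22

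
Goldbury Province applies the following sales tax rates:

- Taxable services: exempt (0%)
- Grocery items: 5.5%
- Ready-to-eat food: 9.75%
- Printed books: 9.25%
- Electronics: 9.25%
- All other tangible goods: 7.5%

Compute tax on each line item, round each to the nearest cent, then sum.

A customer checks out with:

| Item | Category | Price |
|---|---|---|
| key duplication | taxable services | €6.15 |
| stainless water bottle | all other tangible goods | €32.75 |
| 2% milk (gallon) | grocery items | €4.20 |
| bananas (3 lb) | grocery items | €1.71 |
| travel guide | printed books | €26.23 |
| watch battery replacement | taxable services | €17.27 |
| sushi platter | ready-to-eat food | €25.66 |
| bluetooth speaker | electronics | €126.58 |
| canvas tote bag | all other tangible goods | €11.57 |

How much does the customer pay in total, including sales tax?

Key duplication €6.15: taxable services → 0% → €0.00
Stainless water bottle €32.75: all other tangible goods → 7.5% → €2.46
2% milk (gallon) €4.20: grocery items → 5.5% → €0.23
Bananas (3 lb) €1.71: grocery items → 5.5% → €0.09
Travel guide €26.23: printed books → 9.25% → €2.43
Watch battery replacement €17.27: taxable services → 0% → €0.00
Sushi platter €25.66: ready-to-eat food → 9.75% → €2.50
Bluetooth speaker €126.58: electronics → 9.25% → €11.71
Canvas tote bag €11.57: all other tangible goods → 7.5% → €0.87
Subtotal = €252.12; tax = €20.29; total due = €272.41

€272.41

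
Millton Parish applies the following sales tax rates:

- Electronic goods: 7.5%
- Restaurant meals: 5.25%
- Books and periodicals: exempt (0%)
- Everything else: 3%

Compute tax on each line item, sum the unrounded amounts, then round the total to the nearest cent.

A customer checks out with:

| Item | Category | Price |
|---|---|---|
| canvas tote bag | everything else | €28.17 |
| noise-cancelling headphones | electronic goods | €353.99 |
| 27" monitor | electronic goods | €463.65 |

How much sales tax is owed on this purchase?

Canvas tote bag €28.17: everything else → 3% → €0.8451
Noise-cancelling headphones €353.99: electronic goods → 7.5% → €26.54925
27" monitor €463.65: electronic goods → 7.5% → €34.77375
Unrounded tax sum = €62.1681 → €62.17

€62.17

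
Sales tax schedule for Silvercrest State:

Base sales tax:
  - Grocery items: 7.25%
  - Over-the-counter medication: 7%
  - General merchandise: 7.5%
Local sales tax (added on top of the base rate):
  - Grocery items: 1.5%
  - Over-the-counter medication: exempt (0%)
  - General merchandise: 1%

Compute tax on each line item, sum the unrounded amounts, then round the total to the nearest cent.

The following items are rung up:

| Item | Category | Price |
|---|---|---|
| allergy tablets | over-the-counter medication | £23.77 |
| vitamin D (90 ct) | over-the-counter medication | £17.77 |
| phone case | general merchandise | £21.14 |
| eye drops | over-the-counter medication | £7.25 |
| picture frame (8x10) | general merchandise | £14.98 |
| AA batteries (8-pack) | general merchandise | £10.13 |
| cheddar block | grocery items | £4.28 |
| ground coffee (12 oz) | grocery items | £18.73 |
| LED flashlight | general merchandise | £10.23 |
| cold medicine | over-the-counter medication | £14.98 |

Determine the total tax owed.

£11.28

Allergy tablets £23.77: over-the-counter medication → 7% + 0% local = 7% → £1.6639
Vitamin D (90 ct) £17.77: over-the-counter medication → 7% + 0% local = 7% → £1.2439
Phone case £21.14: general merchandise → 7.5% + 1% local = 8.5% → £1.7969
Eye drops £7.25: over-the-counter medication → 7% + 0% local = 7% → £0.5075
Picture frame (8x10) £14.98: general merchandise → 7.5% + 1% local = 8.5% → £1.2733
AA batteries (8-pack) £10.13: general merchandise → 7.5% + 1% local = 8.5% → £0.86105
Cheddar block £4.28: grocery items → 7.25% + 1.5% local = 8.75% → £0.3745
Ground coffee (12 oz) £18.73: grocery items → 7.25% + 1.5% local = 8.75% → £1.638875
LED flashlight £10.23: general merchandise → 7.5% + 1% local = 8.5% → £0.86955
Cold medicine £14.98: over-the-counter medication → 7% + 0% local = 7% → £1.0486
Unrounded tax sum = £11.278075 → £11.28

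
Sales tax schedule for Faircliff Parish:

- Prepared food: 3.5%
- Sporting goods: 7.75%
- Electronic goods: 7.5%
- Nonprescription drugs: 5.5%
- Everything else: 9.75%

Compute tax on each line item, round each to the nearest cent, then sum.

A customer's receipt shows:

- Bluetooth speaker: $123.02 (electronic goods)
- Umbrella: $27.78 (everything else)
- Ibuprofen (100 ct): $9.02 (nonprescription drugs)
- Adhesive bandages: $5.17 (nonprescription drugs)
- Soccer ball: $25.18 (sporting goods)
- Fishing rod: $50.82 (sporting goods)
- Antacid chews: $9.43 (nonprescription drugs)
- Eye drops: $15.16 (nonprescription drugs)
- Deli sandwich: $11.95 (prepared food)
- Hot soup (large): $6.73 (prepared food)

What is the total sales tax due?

Bluetooth speaker $123.02: electronic goods → 7.5% → $9.23
Umbrella $27.78: everything else → 9.75% → $2.71
Ibuprofen (100 ct) $9.02: nonprescription drugs → 5.5% → $0.50
Adhesive bandages $5.17: nonprescription drugs → 5.5% → $0.28
Soccer ball $25.18: sporting goods → 7.75% → $1.95
Fishing rod $50.82: sporting goods → 7.75% → $3.94
Antacid chews $9.43: nonprescription drugs → 5.5% → $0.52
Eye drops $15.16: nonprescription drugs → 5.5% → $0.83
Deli sandwich $11.95: prepared food → 3.5% → $0.42
Hot soup (large) $6.73: prepared food → 3.5% → $0.24
Total tax = $9.23 + $2.71 + $0.50 + $0.28 + $1.95 + $3.94 + $0.52 + $0.83 + $0.42 + $0.24 = $20.62

$20.62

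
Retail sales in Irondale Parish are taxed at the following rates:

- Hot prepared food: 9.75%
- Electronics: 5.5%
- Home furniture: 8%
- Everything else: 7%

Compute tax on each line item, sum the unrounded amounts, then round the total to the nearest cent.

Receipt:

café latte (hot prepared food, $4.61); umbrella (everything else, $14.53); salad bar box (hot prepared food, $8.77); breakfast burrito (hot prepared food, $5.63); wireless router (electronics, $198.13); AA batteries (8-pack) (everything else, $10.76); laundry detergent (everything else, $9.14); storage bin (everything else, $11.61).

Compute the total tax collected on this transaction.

Café latte $4.61: hot prepared food → 9.75% → $0.449475
Umbrella $14.53: everything else → 7% → $1.0171
Salad bar box $8.77: hot prepared food → 9.75% → $0.855075
Breakfast burrito $5.63: hot prepared food → 9.75% → $0.548925
Wireless router $198.13: electronics → 5.5% → $10.89715
AA batteries (8-pack) $10.76: everything else → 7% → $0.7532
Laundry detergent $9.14: everything else → 7% → $0.6398
Storage bin $11.61: everything else → 7% → $0.8127
Unrounded tax sum = $15.973425 → $15.97

$15.97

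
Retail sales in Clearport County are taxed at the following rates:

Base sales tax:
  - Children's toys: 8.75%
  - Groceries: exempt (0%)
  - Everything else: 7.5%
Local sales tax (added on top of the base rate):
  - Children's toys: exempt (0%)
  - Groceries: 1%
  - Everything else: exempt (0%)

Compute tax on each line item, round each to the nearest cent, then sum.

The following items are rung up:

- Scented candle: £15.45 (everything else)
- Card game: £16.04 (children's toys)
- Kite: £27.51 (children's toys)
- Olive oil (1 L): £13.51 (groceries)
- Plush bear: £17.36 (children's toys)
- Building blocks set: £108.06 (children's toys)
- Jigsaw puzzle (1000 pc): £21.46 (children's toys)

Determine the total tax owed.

£17.97

Scented candle £15.45: everything else → 7.5% + 0% local = 7.5% → £1.16
Card game £16.04: children's toys → 8.75% + 0% local = 8.75% → £1.40
Kite £27.51: children's toys → 8.75% + 0% local = 8.75% → £2.41
Olive oil (1 L) £13.51: groceries → 0% + 1% local = 1% → £0.14
Plush bear £17.36: children's toys → 8.75% + 0% local = 8.75% → £1.52
Building blocks set £108.06: children's toys → 8.75% + 0% local = 8.75% → £9.46
Jigsaw puzzle (1000 pc) £21.46: children's toys → 8.75% + 0% local = 8.75% → £1.88
Total tax = £1.16 + £1.40 + £2.41 + £0.14 + £1.52 + £9.46 + £1.88 = £17.97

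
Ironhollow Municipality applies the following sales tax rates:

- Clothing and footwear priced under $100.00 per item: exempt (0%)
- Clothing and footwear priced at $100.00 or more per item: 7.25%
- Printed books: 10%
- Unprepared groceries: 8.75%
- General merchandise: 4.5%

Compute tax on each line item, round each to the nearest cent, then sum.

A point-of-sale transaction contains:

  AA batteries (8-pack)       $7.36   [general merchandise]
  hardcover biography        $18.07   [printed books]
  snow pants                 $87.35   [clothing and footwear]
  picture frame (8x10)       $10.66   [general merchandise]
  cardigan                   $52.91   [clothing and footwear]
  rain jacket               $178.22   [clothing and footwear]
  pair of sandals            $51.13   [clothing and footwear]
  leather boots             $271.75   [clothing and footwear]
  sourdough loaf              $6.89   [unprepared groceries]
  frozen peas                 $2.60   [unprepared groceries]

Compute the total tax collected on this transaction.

AA batteries (8-pack) $7.36: general merchandise → 4.5% → $0.33
Hardcover biography $18.07: printed books → 10% → $1.81
Snow pants $87.35: clothing and footwear, under $100.00 → 0% → $0.00
Picture frame (8x10) $10.66: general merchandise → 4.5% → $0.48
Cardigan $52.91: clothing and footwear, under $100.00 → 0% → $0.00
Rain jacket $178.22: clothing and footwear, $100.00 or more → 7.25% → $12.92
Pair of sandals $51.13: clothing and footwear, under $100.00 → 0% → $0.00
Leather boots $271.75: clothing and footwear, $100.00 or more → 7.25% → $19.70
Sourdough loaf $6.89: unprepared groceries → 8.75% → $0.60
Frozen peas $2.60: unprepared groceries → 8.75% → $0.23
Total tax = $0.33 + $1.81 + $0.48 + $12.92 + $19.70 + $0.60 + $0.23 = $36.07

$36.07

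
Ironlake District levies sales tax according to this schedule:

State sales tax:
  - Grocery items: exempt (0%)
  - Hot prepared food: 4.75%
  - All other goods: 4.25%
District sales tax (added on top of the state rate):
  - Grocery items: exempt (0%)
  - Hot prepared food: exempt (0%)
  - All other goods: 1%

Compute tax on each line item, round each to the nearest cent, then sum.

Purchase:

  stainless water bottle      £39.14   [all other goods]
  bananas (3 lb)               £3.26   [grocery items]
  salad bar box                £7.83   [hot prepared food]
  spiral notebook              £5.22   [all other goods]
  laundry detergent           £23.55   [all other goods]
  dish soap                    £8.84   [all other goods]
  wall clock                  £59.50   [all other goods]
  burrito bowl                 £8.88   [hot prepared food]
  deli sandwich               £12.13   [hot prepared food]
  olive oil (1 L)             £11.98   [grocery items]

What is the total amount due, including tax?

Stainless water bottle £39.14: all other goods → 4.25% + 1% district = 5.25% → £2.05
Bananas (3 lb) £3.26: grocery items → 0% + 0% district = 0% → £0.00
Salad bar box £7.83: hot prepared food → 4.75% + 0% district = 4.75% → £0.37
Spiral notebook £5.22: all other goods → 4.25% + 1% district = 5.25% → £0.27
Laundry detergent £23.55: all other goods → 4.25% + 1% district = 5.25% → £1.24
Dish soap £8.84: all other goods → 4.25% + 1% district = 5.25% → £0.46
Wall clock £59.50: all other goods → 4.25% + 1% district = 5.25% → £3.12
Burrito bowl £8.88: hot prepared food → 4.75% + 0% district = 4.75% → £0.42
Deli sandwich £12.13: hot prepared food → 4.75% + 0% district = 4.75% → £0.58
Olive oil (1 L) £11.98: grocery items → 0% + 0% district = 0% → £0.00
Subtotal = £180.33; tax = £8.51; total due = £188.84

£188.84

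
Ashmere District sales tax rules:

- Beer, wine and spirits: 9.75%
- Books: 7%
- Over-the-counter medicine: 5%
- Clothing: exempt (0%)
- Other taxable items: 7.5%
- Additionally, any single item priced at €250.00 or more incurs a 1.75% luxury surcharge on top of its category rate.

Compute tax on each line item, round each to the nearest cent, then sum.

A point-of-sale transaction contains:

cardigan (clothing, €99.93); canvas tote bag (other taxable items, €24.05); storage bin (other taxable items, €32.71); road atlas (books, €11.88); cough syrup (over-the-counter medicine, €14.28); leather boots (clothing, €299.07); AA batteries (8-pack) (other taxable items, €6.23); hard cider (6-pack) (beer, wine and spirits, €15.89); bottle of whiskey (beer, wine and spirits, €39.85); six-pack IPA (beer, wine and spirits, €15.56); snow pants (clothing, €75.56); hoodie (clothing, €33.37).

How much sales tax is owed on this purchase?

Cardigan €99.93: clothing → 0% → €0.00
Canvas tote bag €24.05: other taxable items → 7.5% → €1.80
Storage bin €32.71: other taxable items → 7.5% → €2.45
Road atlas €11.88: books → 7% → €0.83
Cough syrup €14.28: over-the-counter medicine → 5% → €0.71
Leather boots €299.07: clothing → 0% + 1.75% surcharge = 1.75% → €5.23
AA batteries (8-pack) €6.23: other taxable items → 7.5% → €0.47
Hard cider (6-pack) €15.89: beer, wine and spirits → 9.75% → €1.55
Bottle of whiskey €39.85: beer, wine and spirits → 9.75% → €3.89
Six-pack IPA €15.56: beer, wine and spirits → 9.75% → €1.52
Snow pants €75.56: clothing → 0% → €0.00
Hoodie €33.37: clothing → 0% → €0.00
Total tax = €1.80 + €2.45 + €0.83 + €0.71 + €5.23 + €0.47 + €1.55 + €3.89 + €1.52 = €18.45

€18.45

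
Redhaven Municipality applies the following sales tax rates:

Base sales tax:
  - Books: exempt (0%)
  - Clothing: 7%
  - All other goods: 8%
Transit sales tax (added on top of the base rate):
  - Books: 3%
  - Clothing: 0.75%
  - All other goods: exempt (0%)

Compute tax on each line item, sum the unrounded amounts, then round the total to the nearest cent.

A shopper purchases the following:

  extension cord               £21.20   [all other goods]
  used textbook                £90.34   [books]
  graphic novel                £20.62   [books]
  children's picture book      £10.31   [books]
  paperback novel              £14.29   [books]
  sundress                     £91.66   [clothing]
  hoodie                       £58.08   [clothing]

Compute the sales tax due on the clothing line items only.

Sundress £91.66: clothing → 7% + 0.75% transit = 7.75% → £7.10365
Hoodie £58.08: clothing → 7% + 0.75% transit = 7.75% → £4.5012
Tax on clothing: unrounded sum = £11.60485 → £11.60

£11.60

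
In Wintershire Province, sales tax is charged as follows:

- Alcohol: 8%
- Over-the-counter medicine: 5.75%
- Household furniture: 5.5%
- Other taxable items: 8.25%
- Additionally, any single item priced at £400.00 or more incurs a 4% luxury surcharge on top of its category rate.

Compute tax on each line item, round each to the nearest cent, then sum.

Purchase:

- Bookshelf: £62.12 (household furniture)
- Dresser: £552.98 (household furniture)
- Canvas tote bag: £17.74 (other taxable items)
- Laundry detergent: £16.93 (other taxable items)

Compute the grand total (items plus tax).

Bookshelf £62.12: household furniture → 5.5% → £3.42
Dresser £552.98: household furniture → 5.5% + 4% surcharge = 9.5% → £52.53
Canvas tote bag £17.74: other taxable items → 8.25% → £1.46
Laundry detergent £16.93: other taxable items → 8.25% → £1.40
Subtotal = £649.77; tax = £58.81; total due = £708.58

£708.58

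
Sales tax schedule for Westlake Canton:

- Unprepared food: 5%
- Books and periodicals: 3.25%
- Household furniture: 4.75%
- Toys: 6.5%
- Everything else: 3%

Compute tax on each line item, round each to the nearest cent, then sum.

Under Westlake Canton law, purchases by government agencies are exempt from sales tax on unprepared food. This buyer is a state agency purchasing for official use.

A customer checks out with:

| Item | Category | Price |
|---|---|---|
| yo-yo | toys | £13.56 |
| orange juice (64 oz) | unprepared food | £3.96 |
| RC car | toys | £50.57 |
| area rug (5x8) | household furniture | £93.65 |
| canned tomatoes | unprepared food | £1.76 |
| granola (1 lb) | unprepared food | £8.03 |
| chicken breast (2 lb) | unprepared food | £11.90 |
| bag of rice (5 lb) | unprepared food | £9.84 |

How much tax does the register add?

£8.62

Yo-yo £13.56: toys → 6.5% → £0.88
Orange juice (64 oz) £3.96: unprepared food, buyer-exempt → 0% → £0.00
RC car £50.57: toys → 6.5% → £3.29
Area rug (5x8) £93.65: household furniture → 4.75% → £4.45
Canned tomatoes £1.76: unprepared food, buyer-exempt → 0% → £0.00
Granola (1 lb) £8.03: unprepared food, buyer-exempt → 0% → £0.00
Chicken breast (2 lb) £11.90: unprepared food, buyer-exempt → 0% → £0.00
Bag of rice (5 lb) £9.84: unprepared food, buyer-exempt → 0% → £0.00
Total tax = £0.88 + £3.29 + £4.45 = £8.62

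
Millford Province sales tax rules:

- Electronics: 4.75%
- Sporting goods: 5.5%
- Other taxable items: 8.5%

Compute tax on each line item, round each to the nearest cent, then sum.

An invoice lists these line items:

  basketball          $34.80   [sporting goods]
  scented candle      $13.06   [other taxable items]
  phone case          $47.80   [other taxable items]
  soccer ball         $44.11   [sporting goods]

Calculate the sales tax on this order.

Basketball $34.80: sporting goods → 5.5% → $1.91
Scented candle $13.06: other taxable items → 8.5% → $1.11
Phone case $47.80: other taxable items → 8.5% → $4.06
Soccer ball $44.11: sporting goods → 5.5% → $2.43
Total tax = $1.91 + $1.11 + $4.06 + $2.43 = $9.51

$9.51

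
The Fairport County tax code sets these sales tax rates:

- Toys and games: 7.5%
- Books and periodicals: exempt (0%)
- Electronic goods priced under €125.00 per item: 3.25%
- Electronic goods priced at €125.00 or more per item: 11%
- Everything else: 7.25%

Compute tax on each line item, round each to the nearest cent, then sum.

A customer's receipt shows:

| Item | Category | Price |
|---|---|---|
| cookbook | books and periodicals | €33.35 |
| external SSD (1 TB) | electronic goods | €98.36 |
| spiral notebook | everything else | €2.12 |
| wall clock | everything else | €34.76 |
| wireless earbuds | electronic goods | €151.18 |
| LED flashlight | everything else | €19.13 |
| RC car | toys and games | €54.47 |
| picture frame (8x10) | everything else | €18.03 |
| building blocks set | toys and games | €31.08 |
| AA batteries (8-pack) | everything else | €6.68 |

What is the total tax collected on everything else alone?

Spiral notebook €2.12: everything else → 7.25% → €0.15
Wall clock €34.76: everything else → 7.25% → €2.52
LED flashlight €19.13: everything else → 7.25% → €1.39
Picture frame (8x10) €18.03: everything else → 7.25% → €1.31
AA batteries (8-pack) €6.68: everything else → 7.25% → €0.48
Tax on everything else = €0.15 + €2.52 + €1.39 + €1.31 + €0.48 = €5.85

€5.85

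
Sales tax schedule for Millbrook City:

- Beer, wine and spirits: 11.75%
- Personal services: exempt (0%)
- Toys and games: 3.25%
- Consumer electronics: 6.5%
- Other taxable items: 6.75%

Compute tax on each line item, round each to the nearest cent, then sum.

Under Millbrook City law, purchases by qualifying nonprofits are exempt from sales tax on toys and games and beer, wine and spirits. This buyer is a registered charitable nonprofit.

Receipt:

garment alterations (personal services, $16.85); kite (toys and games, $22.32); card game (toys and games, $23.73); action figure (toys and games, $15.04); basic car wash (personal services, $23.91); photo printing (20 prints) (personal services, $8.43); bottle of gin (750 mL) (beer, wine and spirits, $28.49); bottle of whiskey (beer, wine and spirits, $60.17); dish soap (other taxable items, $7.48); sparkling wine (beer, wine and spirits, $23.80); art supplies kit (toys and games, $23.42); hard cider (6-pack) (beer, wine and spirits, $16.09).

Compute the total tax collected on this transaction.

$0.50

Garment alterations $16.85: personal services → 0% → $0.00
Kite $22.32: toys and games, buyer-exempt → 0% → $0.00
Card game $23.73: toys and games, buyer-exempt → 0% → $0.00
Action figure $15.04: toys and games, buyer-exempt → 0% → $0.00
Basic car wash $23.91: personal services → 0% → $0.00
Photo printing (20 prints) $8.43: personal services → 0% → $0.00
Bottle of gin (750 mL) $28.49: beer, wine and spirits, buyer-exempt → 0% → $0.00
Bottle of whiskey $60.17: beer, wine and spirits, buyer-exempt → 0% → $0.00
Dish soap $7.48: other taxable items → 6.75% → $0.50
Sparkling wine $23.80: beer, wine and spirits, buyer-exempt → 0% → $0.00
Art supplies kit $23.42: toys and games, buyer-exempt → 0% → $0.00
Hard cider (6-pack) $16.09: beer, wine and spirits, buyer-exempt → 0% → $0.00
Total tax = $0.50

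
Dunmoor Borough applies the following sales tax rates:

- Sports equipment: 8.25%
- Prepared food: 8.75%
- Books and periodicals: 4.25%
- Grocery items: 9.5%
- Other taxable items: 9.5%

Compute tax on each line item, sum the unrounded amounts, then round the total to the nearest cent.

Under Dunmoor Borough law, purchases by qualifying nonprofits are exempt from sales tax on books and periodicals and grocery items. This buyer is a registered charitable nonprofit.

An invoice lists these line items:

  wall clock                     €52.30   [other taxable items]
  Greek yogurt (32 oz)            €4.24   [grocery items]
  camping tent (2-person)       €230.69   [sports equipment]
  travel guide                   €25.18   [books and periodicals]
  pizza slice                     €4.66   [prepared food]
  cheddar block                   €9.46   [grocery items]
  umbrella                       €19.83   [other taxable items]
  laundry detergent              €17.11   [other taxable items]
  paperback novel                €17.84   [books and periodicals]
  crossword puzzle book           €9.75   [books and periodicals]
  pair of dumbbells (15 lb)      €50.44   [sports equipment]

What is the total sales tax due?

€32.08

Wall clock €52.30: other taxable items → 9.5% → €4.9685
Greek yogurt (32 oz) €4.24: grocery items, buyer-exempt → 0% → €0.00
Camping tent (2-person) €230.69: sports equipment → 8.25% → €19.031925
Travel guide €25.18: books and periodicals, buyer-exempt → 0% → €0.00
Pizza slice €4.66: prepared food → 8.75% → €0.40775
Cheddar block €9.46: grocery items, buyer-exempt → 0% → €0.00
Umbrella €19.83: other taxable items → 9.5% → €1.88385
Laundry detergent €17.11: other taxable items → 9.5% → €1.62545
Paperback novel €17.84: books and periodicals, buyer-exempt → 0% → €0.00
Crossword puzzle book €9.75: books and periodicals, buyer-exempt → 0% → €0.00
Pair of dumbbells (15 lb) €50.44: sports equipment → 8.25% → €4.1613
Unrounded tax sum = €32.078775 → €32.08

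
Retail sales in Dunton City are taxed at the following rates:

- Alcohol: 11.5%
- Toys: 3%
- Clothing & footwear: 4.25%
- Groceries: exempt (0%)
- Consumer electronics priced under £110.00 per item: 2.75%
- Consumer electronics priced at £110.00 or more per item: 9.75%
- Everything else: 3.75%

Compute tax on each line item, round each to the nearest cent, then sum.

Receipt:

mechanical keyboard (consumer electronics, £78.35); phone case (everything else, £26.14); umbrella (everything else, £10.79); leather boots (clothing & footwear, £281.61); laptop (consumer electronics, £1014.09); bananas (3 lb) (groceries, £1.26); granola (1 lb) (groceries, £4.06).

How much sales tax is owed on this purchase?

Mechanical keyboard £78.35: consumer electronics, under £110.00 → 2.75% → £2.15
Phone case £26.14: everything else → 3.75% → £0.98
Umbrella £10.79: everything else → 3.75% → £0.40
Leather boots £281.61: clothing & footwear → 4.25% → £11.97
Laptop £1014.09: consumer electronics, £110.00 or more → 9.75% → £98.87
Bananas (3 lb) £1.26: groceries → 0% → £0.00
Granola (1 lb) £4.06: groceries → 0% → £0.00
Total tax = £2.15 + £0.98 + £0.40 + £11.97 + £98.87 = £114.37

£114.37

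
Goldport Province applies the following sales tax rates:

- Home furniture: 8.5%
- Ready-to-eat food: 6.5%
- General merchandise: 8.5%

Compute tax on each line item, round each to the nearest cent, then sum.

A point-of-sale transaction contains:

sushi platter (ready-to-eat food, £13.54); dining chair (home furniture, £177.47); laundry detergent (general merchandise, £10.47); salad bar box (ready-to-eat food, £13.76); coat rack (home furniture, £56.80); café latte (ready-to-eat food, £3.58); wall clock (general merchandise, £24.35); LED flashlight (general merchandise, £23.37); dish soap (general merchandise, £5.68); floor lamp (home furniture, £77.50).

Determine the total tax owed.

£33.93

Sushi platter £13.54: ready-to-eat food → 6.5% → £0.88
Dining chair £177.47: home furniture → 8.5% → £15.08
Laundry detergent £10.47: general merchandise → 8.5% → £0.89
Salad bar box £13.76: ready-to-eat food → 6.5% → £0.89
Coat rack £56.80: home furniture → 8.5% → £4.83
Café latte £3.58: ready-to-eat food → 6.5% → £0.23
Wall clock £24.35: general merchandise → 8.5% → £2.07
LED flashlight £23.37: general merchandise → 8.5% → £1.99
Dish soap £5.68: general merchandise → 8.5% → £0.48
Floor lamp £77.50: home furniture → 8.5% → £6.59
Total tax = £0.88 + £15.08 + £0.89 + £0.89 + £4.83 + £0.23 + £2.07 + £1.99 + £0.48 + £6.59 = £33.93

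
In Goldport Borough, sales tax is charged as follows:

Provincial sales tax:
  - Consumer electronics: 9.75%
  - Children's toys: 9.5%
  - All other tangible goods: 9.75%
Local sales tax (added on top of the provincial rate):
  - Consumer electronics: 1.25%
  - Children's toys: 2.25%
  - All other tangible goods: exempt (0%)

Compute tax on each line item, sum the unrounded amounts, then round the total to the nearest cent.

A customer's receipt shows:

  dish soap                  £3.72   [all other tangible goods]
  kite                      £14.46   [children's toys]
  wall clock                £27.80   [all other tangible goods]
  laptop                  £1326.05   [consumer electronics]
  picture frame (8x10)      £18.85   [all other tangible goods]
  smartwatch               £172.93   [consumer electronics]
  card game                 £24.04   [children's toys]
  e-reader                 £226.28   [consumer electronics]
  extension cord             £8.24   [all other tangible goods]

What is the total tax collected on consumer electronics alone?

£189.78

Laptop £1326.05: consumer electronics → 9.75% + 1.25% local = 11% → £145.8655
Smartwatch £172.93: consumer electronics → 9.75% + 1.25% local = 11% → £19.0223
E-reader £226.28: consumer electronics → 9.75% + 1.25% local = 11% → £24.8908
Tax on consumer electronics: unrounded sum = £189.7786 → £189.78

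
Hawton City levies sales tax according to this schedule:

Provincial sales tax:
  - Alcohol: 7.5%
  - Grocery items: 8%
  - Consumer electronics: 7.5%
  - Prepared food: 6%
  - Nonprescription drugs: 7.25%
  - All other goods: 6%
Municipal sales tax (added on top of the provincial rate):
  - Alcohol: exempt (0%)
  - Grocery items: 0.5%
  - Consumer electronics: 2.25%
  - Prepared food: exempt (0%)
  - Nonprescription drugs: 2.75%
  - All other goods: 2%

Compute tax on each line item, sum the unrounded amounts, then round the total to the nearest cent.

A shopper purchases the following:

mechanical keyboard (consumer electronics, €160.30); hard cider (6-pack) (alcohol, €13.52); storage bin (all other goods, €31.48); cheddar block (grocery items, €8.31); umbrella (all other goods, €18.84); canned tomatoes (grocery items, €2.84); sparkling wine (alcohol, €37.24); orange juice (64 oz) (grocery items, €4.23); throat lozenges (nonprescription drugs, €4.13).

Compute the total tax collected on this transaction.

Mechanical keyboard €160.30: consumer electronics → 7.5% + 2.25% municipal = 9.75% → €15.62925
Hard cider (6-pack) €13.52: alcohol → 7.5% + 0% municipal = 7.5% → €1.014
Storage bin €31.48: all other goods → 6% + 2% municipal = 8% → €2.5184
Cheddar block €8.31: grocery items → 8% + 0.5% municipal = 8.5% → €0.70635
Umbrella €18.84: all other goods → 6% + 2% municipal = 8% → €1.5072
Canned tomatoes €2.84: grocery items → 8% + 0.5% municipal = 8.5% → €0.2414
Sparkling wine €37.24: alcohol → 7.5% + 0% municipal = 7.5% → €2.793
Orange juice (64 oz) €4.23: grocery items → 8% + 0.5% municipal = 8.5% → €0.35955
Throat lozenges €4.13: nonprescription drugs → 7.25% + 2.75% municipal = 10% → €0.413
Unrounded tax sum = €25.18215 → €25.18

€25.18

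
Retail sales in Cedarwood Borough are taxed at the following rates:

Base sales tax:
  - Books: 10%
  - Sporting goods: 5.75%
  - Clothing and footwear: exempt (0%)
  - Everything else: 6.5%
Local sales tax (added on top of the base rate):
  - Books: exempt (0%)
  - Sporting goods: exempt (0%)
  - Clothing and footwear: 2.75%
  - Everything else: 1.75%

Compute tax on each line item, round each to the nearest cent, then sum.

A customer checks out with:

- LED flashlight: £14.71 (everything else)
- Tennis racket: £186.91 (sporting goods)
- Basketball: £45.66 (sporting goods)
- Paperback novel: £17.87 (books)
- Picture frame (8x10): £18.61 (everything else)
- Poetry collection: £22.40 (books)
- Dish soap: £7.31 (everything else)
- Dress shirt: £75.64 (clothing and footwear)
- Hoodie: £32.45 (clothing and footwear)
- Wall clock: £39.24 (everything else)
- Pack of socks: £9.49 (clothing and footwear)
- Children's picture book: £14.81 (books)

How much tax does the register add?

£28.71

LED flashlight £14.71: everything else → 6.5% + 1.75% local = 8.25% → £1.21
Tennis racket £186.91: sporting goods → 5.75% + 0% local = 5.75% → £10.75
Basketball £45.66: sporting goods → 5.75% + 0% local = 5.75% → £2.63
Paperback novel £17.87: books → 10% + 0% local = 10% → £1.79
Picture frame (8x10) £18.61: everything else → 6.5% + 1.75% local = 8.25% → £1.54
Poetry collection £22.40: books → 10% + 0% local = 10% → £2.24
Dish soap £7.31: everything else → 6.5% + 1.75% local = 8.25% → £0.60
Dress shirt £75.64: clothing and footwear → 0% + 2.75% local = 2.75% → £2.08
Hoodie £32.45: clothing and footwear → 0% + 2.75% local = 2.75% → £0.89
Wall clock £39.24: everything else → 6.5% + 1.75% local = 8.25% → £3.24
Pack of socks £9.49: clothing and footwear → 0% + 2.75% local = 2.75% → £0.26
Children's picture book £14.81: books → 10% + 0% local = 10% → £1.48
Total tax = £1.21 + £10.75 + £2.63 + £1.79 + £1.54 + £2.24 + £0.60 + £2.08 + £0.89 + £3.24 + £0.26 + £1.48 = £28.71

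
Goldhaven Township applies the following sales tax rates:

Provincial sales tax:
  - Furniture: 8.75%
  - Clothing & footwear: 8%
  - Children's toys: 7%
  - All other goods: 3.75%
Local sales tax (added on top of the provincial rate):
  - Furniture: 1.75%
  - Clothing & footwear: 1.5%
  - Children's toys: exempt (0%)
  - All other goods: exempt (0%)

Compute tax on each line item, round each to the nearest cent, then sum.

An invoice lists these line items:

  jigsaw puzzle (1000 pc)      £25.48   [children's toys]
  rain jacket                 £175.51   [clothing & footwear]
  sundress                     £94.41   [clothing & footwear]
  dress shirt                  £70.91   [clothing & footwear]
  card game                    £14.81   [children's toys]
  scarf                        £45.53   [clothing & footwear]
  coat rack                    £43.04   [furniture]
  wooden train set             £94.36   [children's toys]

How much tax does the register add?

Jigsaw puzzle (1000 pc) £25.48: children's toys → 7% + 0% local = 7% → £1.78
Rain jacket £175.51: clothing & footwear → 8% + 1.5% local = 9.5% → £16.67
Sundress £94.41: clothing & footwear → 8% + 1.5% local = 9.5% → £8.97
Dress shirt £70.91: clothing & footwear → 8% + 1.5% local = 9.5% → £6.74
Card game £14.81: children's toys → 7% + 0% local = 7% → £1.04
Scarf £45.53: clothing & footwear → 8% + 1.5% local = 9.5% → £4.33
Coat rack £43.04: furniture → 8.75% + 1.75% local = 10.5% → £4.52
Wooden train set £94.36: children's toys → 7% + 0% local = 7% → £6.61
Total tax = £1.78 + £16.67 + £8.97 + £6.74 + £1.04 + £4.33 + £4.52 + £6.61 = £50.66

£50.66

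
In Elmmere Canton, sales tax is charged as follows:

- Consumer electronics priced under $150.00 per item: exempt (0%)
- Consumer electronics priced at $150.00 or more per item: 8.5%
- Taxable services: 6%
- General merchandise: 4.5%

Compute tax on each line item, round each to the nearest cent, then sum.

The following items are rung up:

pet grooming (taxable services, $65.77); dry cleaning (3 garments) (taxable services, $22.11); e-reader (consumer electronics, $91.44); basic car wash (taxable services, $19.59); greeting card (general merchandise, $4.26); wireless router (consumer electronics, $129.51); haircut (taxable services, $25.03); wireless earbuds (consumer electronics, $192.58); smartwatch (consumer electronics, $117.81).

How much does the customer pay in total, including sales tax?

$692.62

Pet grooming $65.77: taxable services → 6% → $3.95
Dry cleaning (3 garments) $22.11: taxable services → 6% → $1.33
E-reader $91.44: consumer electronics, under $150.00 → 0% → $0.00
Basic car wash $19.59: taxable services → 6% → $1.18
Greeting card $4.26: general merchandise → 4.5% → $0.19
Wireless router $129.51: consumer electronics, under $150.00 → 0% → $0.00
Haircut $25.03: taxable services → 6% → $1.50
Wireless earbuds $192.58: consumer electronics, $150.00 or more → 8.5% → $16.37
Smartwatch $117.81: consumer electronics, under $150.00 → 0% → $0.00
Subtotal = $668.10; tax = $24.52; total due = $692.62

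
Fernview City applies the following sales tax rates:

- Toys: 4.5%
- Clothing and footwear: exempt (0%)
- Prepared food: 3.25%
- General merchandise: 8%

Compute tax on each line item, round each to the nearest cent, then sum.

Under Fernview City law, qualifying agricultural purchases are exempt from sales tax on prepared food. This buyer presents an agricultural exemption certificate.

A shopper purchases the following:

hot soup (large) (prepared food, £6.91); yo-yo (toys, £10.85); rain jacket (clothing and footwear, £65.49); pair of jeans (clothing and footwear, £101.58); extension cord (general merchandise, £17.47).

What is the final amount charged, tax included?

£204.19

Hot soup (large) £6.91: prepared food, buyer-exempt → 0% → £0.00
Yo-yo £10.85: toys → 4.5% → £0.49
Rain jacket £65.49: clothing and footwear → 0% → £0.00
Pair of jeans £101.58: clothing and footwear → 0% → £0.00
Extension cord £17.47: general merchandise → 8% → £1.40
Subtotal = £202.30; tax = £1.89; total due = £204.19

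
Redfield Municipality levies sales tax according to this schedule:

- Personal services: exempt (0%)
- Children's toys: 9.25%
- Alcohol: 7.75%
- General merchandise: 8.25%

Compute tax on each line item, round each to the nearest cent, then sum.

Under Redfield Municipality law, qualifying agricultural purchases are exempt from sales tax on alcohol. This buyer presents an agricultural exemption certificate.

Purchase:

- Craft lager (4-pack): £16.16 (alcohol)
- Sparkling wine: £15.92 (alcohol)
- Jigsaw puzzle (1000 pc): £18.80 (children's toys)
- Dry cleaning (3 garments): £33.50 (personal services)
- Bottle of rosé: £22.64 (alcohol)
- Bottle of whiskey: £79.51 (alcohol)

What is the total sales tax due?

£1.74

Craft lager (4-pack) £16.16: alcohol, buyer-exempt → 0% → £0.00
Sparkling wine £15.92: alcohol, buyer-exempt → 0% → £0.00
Jigsaw puzzle (1000 pc) £18.80: children's toys → 9.25% → £1.74
Dry cleaning (3 garments) £33.50: personal services → 0% → £0.00
Bottle of rosé £22.64: alcohol, buyer-exempt → 0% → £0.00
Bottle of whiskey £79.51: alcohol, buyer-exempt → 0% → £0.00
Total tax = £1.74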